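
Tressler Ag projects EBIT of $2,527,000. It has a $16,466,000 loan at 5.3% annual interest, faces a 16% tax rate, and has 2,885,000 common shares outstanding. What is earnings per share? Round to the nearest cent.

$0.48

Pre-tax income = $2,527,000 − $872,698.00 = $1,654,302.00.
After tax at 16%: net income = $1,654,302.00 × 0.84 = $1,389,613.68.
EPS = $1,389,613.68 ÷ 2,885,000 = $0.48.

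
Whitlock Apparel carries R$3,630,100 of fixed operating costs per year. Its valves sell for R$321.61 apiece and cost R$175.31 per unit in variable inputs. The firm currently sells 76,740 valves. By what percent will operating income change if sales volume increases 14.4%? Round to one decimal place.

At 76,740 units, contribution = 76,740 × R$146.30 = R$11,227,062.00.
Subtracting fixed costs: EBIT = R$11,227,062.00 − R$3,630,100 = R$7,596,962.00.
DOL = contribution ÷ EBIT = R$11,227,062.00 ÷ R$7,596,962.00 = 1.4778.
%ΔEBIT = DOL × %ΔSales = 1.4778 × +14.4% = +21.3%.

+21.3%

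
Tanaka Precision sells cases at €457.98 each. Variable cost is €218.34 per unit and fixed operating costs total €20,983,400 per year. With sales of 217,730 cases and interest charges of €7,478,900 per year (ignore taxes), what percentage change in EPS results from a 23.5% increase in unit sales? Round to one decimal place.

At 217,730 units, contribution = 217,730 × €239.64 = €52,176,817.20.
EBIT = €52,176,817.20 − €20,983,400 = €31,193,417.20.
After interest of €7,478,900.00, pre-tax earnings = €23,714,517.20.
Degree of combined leverage = contribution ÷ (EBIT − I) = €52,176,817.20 ÷ €23,714,517.20 = 2.2002.
EPS therefore changes by 2.2002 × (+23.5%) = +51.7%.

+51.7%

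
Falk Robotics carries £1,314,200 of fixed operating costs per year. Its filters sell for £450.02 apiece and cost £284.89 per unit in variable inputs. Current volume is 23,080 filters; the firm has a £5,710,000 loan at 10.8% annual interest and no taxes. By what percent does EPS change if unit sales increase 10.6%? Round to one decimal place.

Total contribution margin = 23,080 × £165.13 = £3,811,200.40.
Operating income = contribution − fixed costs = £3,811,200.40 − £1,314,200 = £2,497,000.40.
After interest of £616,680.00, pre-tax earnings = £1,880,320.40.
Degree of combined leverage = contribution ÷ (EBIT − I) = £3,811,200.40 ÷ £1,880,320.40 = 2.0269.
EPS therefore changes by 2.0269 × (+10.6%) = +21.5%.

+21.5%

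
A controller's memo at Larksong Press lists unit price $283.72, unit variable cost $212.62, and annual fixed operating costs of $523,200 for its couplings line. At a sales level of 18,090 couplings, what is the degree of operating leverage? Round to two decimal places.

1.69

At 18,090 units, contribution = 18,090 × $71.10 = $1,286,199.00.
EBIT = $1,286,199.00 − $523,200 = $762,999.00.
DOL = contribution ÷ EBIT = $1,286,199.00 ÷ $762,999.00 = 1.6857.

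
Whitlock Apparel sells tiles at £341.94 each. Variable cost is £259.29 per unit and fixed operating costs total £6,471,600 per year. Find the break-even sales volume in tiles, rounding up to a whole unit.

78,302 tiles

Each unit contributes £341.94 − £259.29 = £82.65.
Break-even Q = £6,471,600 / £82.65 = 78,301.27 → 78,302 tiles.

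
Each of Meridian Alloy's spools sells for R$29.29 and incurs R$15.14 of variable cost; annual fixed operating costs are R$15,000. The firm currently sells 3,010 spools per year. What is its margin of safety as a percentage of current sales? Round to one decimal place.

64.8%

Each unit contributes R$29.29 − R$15.14 = R$14.15. Break-even units = R$15,000 ÷ R$14.15 = 1,060.07; break-even revenue = 1,060.07 × R$29.29 = R$31,049.47.
Actual sales revenue = 3,010 × R$29.29 = R$88,162.90.
Margin of safety = (R$88,162.90 − R$31,049.47) ÷ R$88,162.90 = 64.8%.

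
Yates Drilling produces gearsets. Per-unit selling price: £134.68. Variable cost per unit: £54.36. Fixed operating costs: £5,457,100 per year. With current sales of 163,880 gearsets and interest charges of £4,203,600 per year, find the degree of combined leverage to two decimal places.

Contribution at this volume is 163,880 × £80.32 = £13,162,841.60.
Operating income = contribution − fixed costs = £13,162,841.60 − £5,457,100 = £7,705,741.60. Interest = £4,203,600.00, so EBIT − I = £3,502,141.60.
DCL = contribution ÷ (EBIT − I) = £13,162,841.60 ÷ £3,502,141.60 = 3.7585.

3.76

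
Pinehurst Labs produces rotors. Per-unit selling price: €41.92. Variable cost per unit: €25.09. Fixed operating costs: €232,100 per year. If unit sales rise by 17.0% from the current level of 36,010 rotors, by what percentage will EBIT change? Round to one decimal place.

+27.6%

Contribution at this volume is 36,010 × €16.83 = €606,048.30.
EBIT = €606,048.30 − €232,100 = €373,948.30.
So DOL = total CM / EBIT = €606,048.30 / €373,948.30 = 1.6207.
So EBIT moves 1.6207 × (+17.0%) = +27.6%.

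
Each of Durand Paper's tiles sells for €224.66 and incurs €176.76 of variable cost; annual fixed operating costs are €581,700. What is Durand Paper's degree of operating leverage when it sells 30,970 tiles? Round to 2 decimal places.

At 30,970 units, contribution = 30,970 × €47.90 = €1,483,463.00.
Operating income = contribution − fixed costs = €1,483,463.00 − €581,700 = €901,763.00.
DOL = contribution ÷ EBIT = €1,483,463.00 ÷ €901,763.00 = 1.6451.

1.65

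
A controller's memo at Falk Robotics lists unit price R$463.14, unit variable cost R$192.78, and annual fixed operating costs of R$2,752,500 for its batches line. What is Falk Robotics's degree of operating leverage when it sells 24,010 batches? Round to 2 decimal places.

1.74

Total contribution margin = 24,010 × R$270.36 = R$6,491,343.60.
EBIT = R$6,491,343.60 − R$2,752,500 = R$3,738,843.60.
DOL = contribution ÷ EBIT = R$6,491,343.60 ÷ R$3,738,843.60 = 1.7362.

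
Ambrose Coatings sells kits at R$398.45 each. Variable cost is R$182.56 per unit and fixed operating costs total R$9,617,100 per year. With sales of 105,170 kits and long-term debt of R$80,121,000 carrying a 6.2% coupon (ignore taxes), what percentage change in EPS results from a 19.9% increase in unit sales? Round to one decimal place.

+55.6%

Contribution at this volume is 105,170 × R$215.89 = R$22,705,151.30.
Subtracting fixed costs: EBIT = R$22,705,151.30 − R$9,617,100 = R$13,088,051.30.
Interest = R$4,967,502.00, so EBIT − I = R$8,120,549.30.
DCL = total CM / (EBIT − I) = R$22,705,151.30 / R$8,120,549.30 = 2.7960.
%ΔEPS = DCL × %ΔSales = 2.7960 × +19.9% = +55.6%.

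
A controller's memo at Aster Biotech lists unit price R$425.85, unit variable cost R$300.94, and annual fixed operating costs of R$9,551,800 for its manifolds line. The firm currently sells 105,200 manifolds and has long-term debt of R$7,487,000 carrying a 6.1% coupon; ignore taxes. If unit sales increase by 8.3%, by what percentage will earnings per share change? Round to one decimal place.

Contribution at this volume is 105,200 × R$124.91 = R$13,140,532.00.
Operating income = contribution − fixed costs = R$13,140,532.00 − R$9,551,800 = R$3,588,732.00.
Interest = R$456,707.00, so EBIT − I = R$3,132,025.00.
DCL = total CM / (EBIT − I) = R$13,140,532.00 / R$3,132,025.00 = 4.1955.
%ΔEPS = DCL × %ΔSales = 4.1955 × +8.3% = +34.8%.

+34.8%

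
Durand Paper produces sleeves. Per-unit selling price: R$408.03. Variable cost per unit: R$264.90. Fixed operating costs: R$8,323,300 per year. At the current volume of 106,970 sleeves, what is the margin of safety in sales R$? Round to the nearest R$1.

R$19,919,196

Contribution margin per unit = R$408.03 − R$264.90 = R$143.13. Break-even units = R$8,323,300 ÷ R$143.13 = 58,152.03; break-even revenue = 58,152.03 × R$408.03 = R$23,727,772.65.
Actual sales revenue = 106,970 × R$408.03 = R$43,646,969.10.
Margin of safety = R$43,646,969.10 − R$23,727,772.65 = R$19,919,196.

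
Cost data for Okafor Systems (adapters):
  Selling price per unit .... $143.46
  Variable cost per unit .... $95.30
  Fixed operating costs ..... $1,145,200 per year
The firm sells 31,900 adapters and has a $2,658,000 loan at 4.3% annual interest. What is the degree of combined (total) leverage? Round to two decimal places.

At 31,900 units, contribution = 31,900 × $48.16 = $1,536,304.00.
Subtracting fixed costs: EBIT = $1,536,304.00 − $1,145,200 = $391,104.00. Interest = $114,294.00, so EBIT − I = $276,810.00.
DCL = contribution ÷ (EBIT − I) = $1,536,304.00 ÷ $276,810.00 = 5.5500.

5.55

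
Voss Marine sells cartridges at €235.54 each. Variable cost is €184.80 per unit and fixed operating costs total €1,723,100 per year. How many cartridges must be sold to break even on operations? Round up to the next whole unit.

33,960 cartridges

Each unit contributes €235.54 − €184.80 = €50.74.
Break-even Q = €1,723,100 / €50.74 = 33,959.40 → 33,960 cartridges.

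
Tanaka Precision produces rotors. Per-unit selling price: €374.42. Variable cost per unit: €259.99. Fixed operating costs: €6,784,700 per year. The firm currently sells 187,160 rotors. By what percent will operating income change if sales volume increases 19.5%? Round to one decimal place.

At 187,160 units, contribution = 187,160 × €114.43 = €21,416,718.80.
Subtracting fixed costs: EBIT = €21,416,718.80 − €6,784,700 = €14,632,018.80.
Degree of operating leverage = €21,416,718.80 / €14,632,018.80 = 1.4637.
So EBIT moves 1.4637 × (+19.5%) = +28.5%.

+28.5%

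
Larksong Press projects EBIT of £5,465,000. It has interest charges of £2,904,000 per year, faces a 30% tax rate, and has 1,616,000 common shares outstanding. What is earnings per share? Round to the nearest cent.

£1.11

Pre-tax income = £5,465,000 − £2,904,000.00 = £2,561,000.00.
Net income = £2,561,000.00 × (1 − 0.30) = £1,792,700.00.
EPS = £1,792,700.00 ÷ 1,616,000 = £1.11.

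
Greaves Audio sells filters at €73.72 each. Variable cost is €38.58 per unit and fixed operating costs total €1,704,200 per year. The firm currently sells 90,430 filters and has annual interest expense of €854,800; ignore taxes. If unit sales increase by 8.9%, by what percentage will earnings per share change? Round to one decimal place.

+45.7%

At 90,430 units, contribution = 90,430 × €35.14 = €3,177,710.20.
EBIT = €3,177,710.20 − €1,704,200 = €1,473,510.20.
After interest of €854,800.00, pre-tax earnings = €618,710.20.
DCL = total CM / (EBIT − I) = €3,177,710.20 / €618,710.20 = 5.1360.
EPS therefore changes by 5.1360 × (+8.9%) = +45.7%.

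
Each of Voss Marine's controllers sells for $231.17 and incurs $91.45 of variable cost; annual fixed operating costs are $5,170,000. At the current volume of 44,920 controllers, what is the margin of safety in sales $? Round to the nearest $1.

$1,830,271

Each unit contributes $231.17 − $91.45 = $139.72. Break-even units = $5,170,000 ÷ $139.72 = 37,002.58; break-even revenue = 37,002.58 × $231.17 = $8,553,885.63.
Current sales = 44,920 × $231.17 = $10,384,156.40.
Margin of safety = $10,384,156.40 − $8,553,885.63 = $1,830,271.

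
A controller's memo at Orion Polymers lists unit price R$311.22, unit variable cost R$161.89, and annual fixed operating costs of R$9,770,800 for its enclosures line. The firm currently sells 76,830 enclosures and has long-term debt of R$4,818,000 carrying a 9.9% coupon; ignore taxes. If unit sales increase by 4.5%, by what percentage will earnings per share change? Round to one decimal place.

Contribution at this volume is 76,830 × R$149.33 = R$11,473,023.90.
EBIT = R$11,473,023.90 − R$9,770,800 = R$1,702,223.90.
Interest = R$476,982.00, so EBIT − I = R$1,225,241.90.
DCL = total CM / (EBIT − I) = R$11,473,023.90 / R$1,225,241.90 = 9.3639.
%ΔEPS = DCL × %ΔSales = 9.3639 × +4.5% = +42.1%.

+42.1%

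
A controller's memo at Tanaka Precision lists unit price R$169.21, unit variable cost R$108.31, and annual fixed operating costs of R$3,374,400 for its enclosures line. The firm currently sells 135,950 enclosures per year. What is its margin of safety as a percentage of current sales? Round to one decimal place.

Unit CM = price − variable cost = R$169.21 − R$108.31 = R$60.90. Break-even units = R$3,374,400 ÷ R$60.90 = 55,408.87; break-even revenue = 55,408.87 × R$169.21 = R$9,375,734.38.
Actual sales revenue = 135,950 × R$169.21 = R$23,004,099.50.
Margin of safety = (R$23,004,099.50 − R$9,375,734.38) ÷ R$23,004,099.50 = 59.2%.

59.2%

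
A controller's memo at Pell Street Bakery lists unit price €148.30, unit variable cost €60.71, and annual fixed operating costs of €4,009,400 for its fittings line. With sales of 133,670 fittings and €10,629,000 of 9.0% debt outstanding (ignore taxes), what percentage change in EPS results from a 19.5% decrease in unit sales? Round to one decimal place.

-33.9%

Contribution at this volume is 133,670 × €87.59 = €11,708,155.30.
Subtracting fixed costs: EBIT = €11,708,155.30 − €4,009,400 = €7,698,755.30.
After interest of €956,610.00, pre-tax earnings = €6,742,145.30.
DCL = total CM / (EBIT − I) = €11,708,155.30 / €6,742,145.30 = 1.7366.
%ΔEPS = DCL × %ΔSales = 1.7366 × -19.5% = -33.9%.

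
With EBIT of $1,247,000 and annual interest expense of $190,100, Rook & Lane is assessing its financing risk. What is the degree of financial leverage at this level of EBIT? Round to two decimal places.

Interest = $190,100.00.
Degree of financial leverage = EBIT / (EBIT − interest) = $1,247,000 / $1,056,900.00 = 1.1799.

1.18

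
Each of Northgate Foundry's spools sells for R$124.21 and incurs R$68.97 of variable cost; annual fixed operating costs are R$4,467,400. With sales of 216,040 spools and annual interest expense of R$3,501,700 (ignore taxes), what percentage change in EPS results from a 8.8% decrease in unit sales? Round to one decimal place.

-26.5%

Contribution at this volume is 216,040 × R$55.24 = R$11,934,049.60.
EBIT = R$11,934,049.60 − R$4,467,400 = R$7,466,649.60.
Interest = R$3,501,700.00, so EBIT − I = R$3,964,949.60.
DCL = total CM / (EBIT − I) = R$11,934,049.60 / R$3,964,949.60 = 3.0099.
EPS therefore changes by 3.0099 × (-8.8%) = -26.5%.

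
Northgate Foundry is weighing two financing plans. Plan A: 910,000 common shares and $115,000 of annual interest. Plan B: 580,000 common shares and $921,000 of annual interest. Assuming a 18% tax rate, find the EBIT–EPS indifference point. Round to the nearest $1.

$2,337,606

Set EPS_A = EPS_B: (EBIT − $115,000)(1 − 0.18) ÷ 910,000 = (EBIT − $921,000)(1 − 0.18) ÷ 580,000.
The (1 − t) factor cancels: (EBIT − 115,000) × 580,000 = (EBIT − 921,000) × 910,000.
EBIT × (910,000 − 580,000) = 921,000 × 910,000 − 115,000 × 580,000 = 771,410,000,000, so EBIT = 771,410,000,000 ÷ 330,000 = 2,337,606.06.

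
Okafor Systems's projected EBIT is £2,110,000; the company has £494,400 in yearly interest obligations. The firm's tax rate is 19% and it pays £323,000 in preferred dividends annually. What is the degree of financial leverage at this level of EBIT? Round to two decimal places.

Annual interest charges come to £494,400.00.
Preferred dividends grossed up pre-tax: £323,000 / (1 − 0.19) = £398,765.43.
DFL = EBIT ÷ [EBIT − I − D_p/(1−t)] = £2,110,000 ÷ [£2,110,000 − £494,400.00 − £398,765.43] = £2,110,000 ÷ £1,216,834.57 = 1.7340.

1.73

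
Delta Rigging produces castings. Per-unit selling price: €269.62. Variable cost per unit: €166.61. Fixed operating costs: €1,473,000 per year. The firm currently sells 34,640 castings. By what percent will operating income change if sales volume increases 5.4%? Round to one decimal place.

Total contribution margin = 34,640 × €103.01 = €3,568,266.40.
Operating income = contribution − fixed costs = €3,568,266.40 − €1,473,000 = €2,095,266.40.
DOL = contribution ÷ EBIT = €3,568,266.40 ÷ €2,095,266.40 = 1.7030.
%ΔEBIT = DOL × %ΔSales = 1.7030 × +5.4% = +9.2%.

+9.2%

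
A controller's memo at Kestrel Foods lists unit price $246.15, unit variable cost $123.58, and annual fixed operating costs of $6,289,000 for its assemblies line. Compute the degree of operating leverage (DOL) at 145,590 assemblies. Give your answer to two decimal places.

Contribution at this volume is 145,590 × $122.57 = $17,844,966.30.
EBIT = $17,844,966.30 − $6,289,000 = $11,555,966.30.
Degree of operating leverage = $17,844,966.30 / $11,555,966.30 = 1.5442.

1.54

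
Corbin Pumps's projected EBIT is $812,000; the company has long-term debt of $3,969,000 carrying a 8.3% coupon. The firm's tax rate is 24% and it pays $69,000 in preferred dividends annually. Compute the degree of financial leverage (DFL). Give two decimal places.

2.07

Interest = $329,427.00.
Preferred dividends grossed up pre-tax: $69,000 / (1 − 0.24) = $90,789.47.
DFL = EBIT ÷ [EBIT − I − D_p/(1−t)] = $812,000 ÷ [$812,000 − $329,427.00 − $90,789.47] = $812,000 ÷ $391,783.53 = 2.0726.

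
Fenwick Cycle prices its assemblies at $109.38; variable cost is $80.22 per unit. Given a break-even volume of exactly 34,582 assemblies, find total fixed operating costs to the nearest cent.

$1,008,411.12

Unit CM = price − variable cost = $109.38 − $80.22 = $29.16.
Since BE = FC / CM, FC = 34,582 × $29.16 = $1,008,411.12.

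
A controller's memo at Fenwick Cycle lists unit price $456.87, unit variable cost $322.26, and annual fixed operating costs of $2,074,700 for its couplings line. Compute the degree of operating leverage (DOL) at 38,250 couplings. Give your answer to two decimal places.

1.67

At 38,250 units, contribution = 38,250 × $134.61 = $5,148,832.50.
Subtracting fixed costs: EBIT = $5,148,832.50 − $2,074,700 = $3,074,132.50.
DOL = contribution ÷ EBIT = $5,148,832.50 ÷ $3,074,132.50 = 1.6749.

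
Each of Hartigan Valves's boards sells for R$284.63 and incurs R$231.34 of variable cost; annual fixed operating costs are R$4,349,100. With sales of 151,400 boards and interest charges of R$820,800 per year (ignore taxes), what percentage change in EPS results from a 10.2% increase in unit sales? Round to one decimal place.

Contribution at this volume is 151,400 × R$53.29 = R$8,068,106.00.
Subtracting fixed costs: EBIT = R$8,068,106.00 − R$4,349,100 = R$3,719,006.00.
After interest of R$820,800.00, pre-tax earnings = R$2,898,206.00.
DCL = total CM / (EBIT − I) = R$8,068,106.00 / R$2,898,206.00 = 2.7838.
EPS therefore changes by 2.7838 × (+10.2%) = +28.4%.

+28.4%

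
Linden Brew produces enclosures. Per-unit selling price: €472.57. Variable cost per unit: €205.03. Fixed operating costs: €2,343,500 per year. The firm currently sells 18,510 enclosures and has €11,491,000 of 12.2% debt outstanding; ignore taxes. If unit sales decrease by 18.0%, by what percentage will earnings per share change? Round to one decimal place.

At 18,510 units, contribution = 18,510 × €267.54 = €4,952,165.40.
Operating income = contribution − fixed costs = €4,952,165.40 − €2,343,500 = €2,608,665.40.
After interest of €1,401,902.00, pre-tax earnings = €1,206,763.40.
Degree of combined leverage = contribution ÷ (EBIT − I) = €4,952,165.40 ÷ €1,206,763.40 = 4.1037.
EPS therefore changes by 4.1037 × (-18.0%) = -73.9%.

-73.9%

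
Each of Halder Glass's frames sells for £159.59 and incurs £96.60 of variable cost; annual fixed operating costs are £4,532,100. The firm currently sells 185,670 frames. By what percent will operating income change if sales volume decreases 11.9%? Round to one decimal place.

-19.4%

Total contribution margin = 185,670 × £62.99 = £11,695,353.30.
EBIT = £11,695,353.30 − £4,532,100 = £7,163,253.30.
So DOL = total CM / EBIT = £11,695,353.30 / £7,163,253.30 = 1.6327.
%ΔEBIT = DOL × %ΔSales = 1.6327 × -11.9% = -19.4%.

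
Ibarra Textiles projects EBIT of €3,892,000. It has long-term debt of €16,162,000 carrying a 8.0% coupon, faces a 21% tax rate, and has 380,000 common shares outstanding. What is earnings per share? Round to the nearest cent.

€5.40

Interest = €1,292,960.00, so EBT = €3,892,000 − €1,292,960.00 = €2,599,040.00.
Net income = €2,599,040.00 × (1 − 0.21) = €2,053,241.60.
Per share: €2,053,241.60 / 380,000 shares = €5.40.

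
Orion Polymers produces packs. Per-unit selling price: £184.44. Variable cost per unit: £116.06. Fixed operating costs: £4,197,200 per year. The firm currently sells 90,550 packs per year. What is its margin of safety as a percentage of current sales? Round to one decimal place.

Contribution margin per unit = £184.44 − £116.06 = £68.38. Break-even units = £4,197,200 ÷ £68.38 = 61,380.52; break-even revenue = 61,380.52 × £184.44 = £11,321,023.22.
Current sales = 90,550 × £184.44 = £16,701,042.00.
Margin of safety = (£16,701,042.00 − £11,321,023.22) ÷ £16,701,042.00 = 32.2%.

32.2%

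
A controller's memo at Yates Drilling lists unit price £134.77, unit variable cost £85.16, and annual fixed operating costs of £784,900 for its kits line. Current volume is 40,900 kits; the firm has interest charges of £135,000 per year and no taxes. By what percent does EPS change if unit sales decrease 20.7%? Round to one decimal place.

Contribution at this volume is 40,900 × £49.61 = £2,029,049.00.
Subtracting fixed costs: EBIT = £2,029,049.00 − £784,900 = £1,244,149.00.
Interest = £135,000.00, so EBIT − I = £1,109,149.00.
DCL = total CM / (EBIT − I) = £2,029,049.00 / £1,109,149.00 = 1.8294.
EPS therefore changes by 1.8294 × (-20.7%) = -37.9%.

-37.9%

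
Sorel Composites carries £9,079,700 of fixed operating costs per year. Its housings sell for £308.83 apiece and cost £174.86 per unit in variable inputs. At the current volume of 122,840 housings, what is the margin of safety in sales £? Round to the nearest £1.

Each unit contributes £308.83 − £174.86 = £133.97. Break-even units = £9,079,700 ÷ £133.97 = 67,774.13; break-even revenue = 67,774.13 × £308.83 = £20,930,684.12.
Actual sales revenue = 122,840 × £308.83 = £37,936,677.20.
Margin of safety = £37,936,677.20 − £20,930,684.12 = £17,005,993.

£17,005,993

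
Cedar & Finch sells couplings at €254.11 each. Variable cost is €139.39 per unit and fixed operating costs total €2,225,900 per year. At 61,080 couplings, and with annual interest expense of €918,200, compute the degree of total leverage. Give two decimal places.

Total contribution margin = 61,080 × €114.72 = €7,007,097.60.
Subtracting fixed costs: EBIT = €7,007,097.60 − €2,225,900 = €4,781,197.60. Interest = €918,200.00.
DOL = €7,007,097.60 ÷ €4,781,197.60 = 1.4656; DFL = €4,781,197.60 ÷ €3,862,997.60 = 1.2377.
DCL = DOL × DFL = 1.4656 × 1.2377 = 1.8140.

1.81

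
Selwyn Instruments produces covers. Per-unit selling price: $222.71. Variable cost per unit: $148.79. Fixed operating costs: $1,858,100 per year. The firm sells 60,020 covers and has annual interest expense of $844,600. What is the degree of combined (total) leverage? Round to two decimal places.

Total contribution margin = 60,020 × $73.92 = $4,436,678.40.
EBIT = $4,436,678.40 − $1,858,100 = $2,578,578.40. Interest = $844,600.00, so EBIT − I = $1,733,978.40.
DCL = contribution ÷ (EBIT − I) = $4,436,678.40 ÷ $1,733,978.40 = 2.5587.

2.56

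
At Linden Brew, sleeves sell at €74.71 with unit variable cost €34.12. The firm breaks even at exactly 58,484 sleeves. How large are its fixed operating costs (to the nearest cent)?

Contribution margin per unit = €74.71 − €34.12 = €40.59.
Fixed costs = break-even units × CM = 58,484 × €40.59 = €2,373,865.56.

€2,373,865.56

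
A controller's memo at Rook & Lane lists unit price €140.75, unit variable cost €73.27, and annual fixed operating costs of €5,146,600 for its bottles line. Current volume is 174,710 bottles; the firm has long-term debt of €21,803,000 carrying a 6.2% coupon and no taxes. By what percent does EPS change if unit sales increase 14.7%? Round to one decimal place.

Contribution at this volume is 174,710 × €67.48 = €11,789,430.80.
Subtracting fixed costs: EBIT = €11,789,430.80 − €5,146,600 = €6,642,830.80.
After interest of €1,351,786.00, pre-tax earnings = €5,291,044.80.
Degree of combined leverage = contribution ÷ (EBIT − I) = €11,789,430.80 ÷ €5,291,044.80 = 2.2282.
%ΔEPS = DCL × %ΔSales = 2.2282 × +14.7% = +32.8%.

+32.8%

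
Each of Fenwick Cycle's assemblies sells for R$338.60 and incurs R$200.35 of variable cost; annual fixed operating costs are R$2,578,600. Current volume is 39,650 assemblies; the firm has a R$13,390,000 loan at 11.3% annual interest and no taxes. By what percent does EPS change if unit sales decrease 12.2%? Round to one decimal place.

-48.1%

At 39,650 units, contribution = 39,650 × R$138.25 = R$5,481,612.50.
Subtracting fixed costs: EBIT = R$5,481,612.50 − R$2,578,600 = R$2,903,012.50.
Interest = R$1,513,070.00, so EBIT − I = R$1,389,942.50.
Degree of combined leverage = contribution ÷ (EBIT − I) = R$5,481,612.50 ÷ R$1,389,942.50 = 3.9438.
%ΔEPS = DCL × %ΔSales = 3.9438 × -12.2% = -48.1%.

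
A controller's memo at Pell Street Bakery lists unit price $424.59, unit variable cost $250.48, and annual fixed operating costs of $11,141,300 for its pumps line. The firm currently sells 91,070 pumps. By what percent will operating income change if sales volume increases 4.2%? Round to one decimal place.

At 91,070 units, contribution = 91,070 × $174.11 = $15,856,197.70.
Operating income = contribution − fixed costs = $15,856,197.70 − $11,141,300 = $4,714,897.70.
DOL = contribution ÷ EBIT = $15,856,197.70 ÷ $4,714,897.70 = 3.3630.
%ΔEBIT = DOL × %ΔSales = 3.3630 × +4.2% = +14.1%.

+14.1%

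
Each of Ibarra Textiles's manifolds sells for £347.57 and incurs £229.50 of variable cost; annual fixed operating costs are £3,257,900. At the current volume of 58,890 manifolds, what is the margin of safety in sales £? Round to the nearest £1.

Unit CM = price − variable cost = £347.57 − £229.50 = £118.07. Break-even units = £3,257,900 ÷ £118.07 = 27,592.95; break-even revenue = 27,592.95 × £347.57 = £9,590,482.79.
Actual sales revenue = 58,890 × £347.57 = £20,468,397.30.
Margin of safety = £20,468,397.30 − £9,590,482.79 = £10,877,915.

£10,877,915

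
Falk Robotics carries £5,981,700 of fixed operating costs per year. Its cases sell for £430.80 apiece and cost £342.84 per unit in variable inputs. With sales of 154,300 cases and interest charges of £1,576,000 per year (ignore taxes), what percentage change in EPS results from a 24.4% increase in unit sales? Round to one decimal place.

Total contribution margin = 154,300 × £87.96 = £13,572,228.00.
Operating income = contribution − fixed costs = £13,572,228.00 − £5,981,700 = £7,590,528.00.
After interest of £1,576,000.00, pre-tax earnings = £6,014,528.00.
DCL = total CM / (EBIT − I) = £13,572,228.00 / £6,014,528.00 = 2.2566.
EPS therefore changes by 2.2566 × (+24.4%) = +55.1%.

+55.1%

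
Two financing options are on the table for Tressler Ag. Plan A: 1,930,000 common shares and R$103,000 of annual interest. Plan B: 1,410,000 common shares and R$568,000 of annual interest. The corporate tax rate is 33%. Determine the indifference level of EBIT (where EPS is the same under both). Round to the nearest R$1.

R$1,828,865

Set EPS_A = EPS_B: (EBIT − R$103,000)(1 − 0.33) ÷ 1,930,000 = (EBIT − R$568,000)(1 − 0.33) ÷ 1,410,000.
Cancelling (1 − t) and cross-multiplying: 1,410,000·(EBIT − 103,000) = 1,930,000·(EBIT − 568,000).
EBIT × (1,930,000 − 1,410,000) = 568,000 × 1,930,000 − 103,000 × 1,410,000 = 951,010,000,000, so EBIT = 951,010,000,000 ÷ 520,000 = 1,828,865.38.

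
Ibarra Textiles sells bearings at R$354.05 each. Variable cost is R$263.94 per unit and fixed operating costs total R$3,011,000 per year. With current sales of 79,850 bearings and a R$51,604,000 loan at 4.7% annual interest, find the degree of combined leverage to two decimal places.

At 79,850 units, contribution = 79,850 × R$90.11 = R$7,195,283.50.
Subtracting fixed costs: EBIT = R$7,195,283.50 − R$3,011,000 = R$4,184,283.50. Interest = R$2,425,388.00, so EBIT − I = R$1,758,895.50.
Degree of total leverage = total CM / (EBIT − interest) = R$7,195,283.50 / R$1,758,895.50 = 4.0908.

4.09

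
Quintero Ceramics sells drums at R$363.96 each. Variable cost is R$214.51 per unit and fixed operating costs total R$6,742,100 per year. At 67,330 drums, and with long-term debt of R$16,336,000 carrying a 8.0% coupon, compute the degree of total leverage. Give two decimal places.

Total contribution margin = 67,330 × R$149.45 = R$10,062,468.50.
Subtracting fixed costs: EBIT = R$10,062,468.50 − R$6,742,100 = R$3,320,368.50. Interest = R$1,306,880.00.
DOL = R$10,062,468.50 ÷ R$3,320,368.50 = 3.0305; DFL = R$3,320,368.50 ÷ R$2,013,488.50 = 1.6491.
DCL = DOL × DFL = 3.0305 × 1.6491 = 4.9976.

5.00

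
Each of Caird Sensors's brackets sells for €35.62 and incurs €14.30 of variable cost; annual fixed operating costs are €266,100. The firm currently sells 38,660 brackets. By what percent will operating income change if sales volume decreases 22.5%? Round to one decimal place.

Contribution at this volume is 38,660 × €21.32 = €824,231.20.
EBIT = €824,231.20 − €266,100 = €558,131.20.
So DOL = total CM / EBIT = €824,231.20 / €558,131.20 = 1.4768.
Operating income changes by 1.4768 × -22.5% = -33.2%.

-33.2%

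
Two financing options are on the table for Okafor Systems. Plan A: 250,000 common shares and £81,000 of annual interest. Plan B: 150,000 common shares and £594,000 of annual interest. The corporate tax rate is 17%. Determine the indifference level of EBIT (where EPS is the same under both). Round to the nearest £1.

£1,363,500

Set EPS_A = EPS_B: (EBIT − £81,000)(1 − 0.17) ÷ 250,000 = (EBIT − £594,000)(1 − 0.17) ÷ 150,000.
The (1 − t) factor cancels: (EBIT − 81,000) × 150,000 = (EBIT − 594,000) × 250,000.
Solving, EBIT = (594,000·250,000 − 81,000·150,000) / (250,000 − 150,000) = 136,350,000,000 / 100,000 = 1,363,500.00.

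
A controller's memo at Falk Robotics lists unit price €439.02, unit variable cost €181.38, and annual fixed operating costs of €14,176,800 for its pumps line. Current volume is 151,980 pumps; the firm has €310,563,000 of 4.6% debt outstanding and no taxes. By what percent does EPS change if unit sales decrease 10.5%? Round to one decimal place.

-38.4%

Total contribution margin = 151,980 × €257.64 = €39,156,127.20.
EBIT = €39,156,127.20 − €14,176,800 = €24,979,327.20.
Interest = €14,285,898.00, so EBIT − I = €10,693,429.20.
DCL = total CM / (EBIT − I) = €39,156,127.20 / €10,693,429.20 = 3.6617.
EPS therefore changes by 3.6617 × (-10.5%) = -38.4%.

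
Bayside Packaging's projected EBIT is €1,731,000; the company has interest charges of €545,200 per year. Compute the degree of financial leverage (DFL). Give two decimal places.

1.46

Annual interest charges come to €545,200.00.
DFL = EBIT ÷ (EBIT − I) = €1,731,000 ÷ (€1,731,000 − €545,200.00) = €1,731,000 ÷ €1,185,800.00 = 1.4598.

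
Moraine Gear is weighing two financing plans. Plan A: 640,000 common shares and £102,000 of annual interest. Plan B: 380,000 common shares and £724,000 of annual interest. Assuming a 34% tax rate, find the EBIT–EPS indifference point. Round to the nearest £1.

Set EPS_A = EPS_B: (EBIT − £102,000)(1 − 0.34) ÷ 640,000 = (EBIT − £724,000)(1 − 0.34) ÷ 380,000.
The (1 − t) factor cancels: (EBIT − 102,000) × 380,000 = (EBIT − 724,000) × 640,000.
Solving, EBIT = (724,000·640,000 − 102,000·380,000) / (640,000 − 380,000) = 424,600,000,000 / 260,000 = 1,633,076.92.

£1,633,077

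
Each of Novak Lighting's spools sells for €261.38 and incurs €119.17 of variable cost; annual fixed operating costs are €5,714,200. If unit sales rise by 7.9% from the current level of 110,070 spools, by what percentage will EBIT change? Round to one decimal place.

+12.4%

At 110,070 units, contribution = 110,070 × €142.21 = €15,653,054.70.
Operating income = contribution − fixed costs = €15,653,054.70 − €5,714,200 = €9,938,854.70.
DOL = contribution ÷ EBIT = €15,653,054.70 ÷ €9,938,854.70 = 1.5749.
%ΔEBIT = DOL × %ΔSales = 1.5749 × +7.9% = +12.4%.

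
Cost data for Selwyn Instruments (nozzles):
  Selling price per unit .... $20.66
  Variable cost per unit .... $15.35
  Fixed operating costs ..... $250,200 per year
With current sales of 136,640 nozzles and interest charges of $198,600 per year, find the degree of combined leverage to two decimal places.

2.62

Total contribution margin = 136,640 × $5.31 = $725,558.40.
EBIT = $725,558.40 − $250,200 = $475,358.40. Interest = $198,600.00.
DOL = $725,558.40 ÷ $475,358.40 = 1.5263; DFL = $475,358.40 ÷ $276,758.40 = 1.7176.
Combined leverage = 1.5263 × 1.7176 = 2.6216.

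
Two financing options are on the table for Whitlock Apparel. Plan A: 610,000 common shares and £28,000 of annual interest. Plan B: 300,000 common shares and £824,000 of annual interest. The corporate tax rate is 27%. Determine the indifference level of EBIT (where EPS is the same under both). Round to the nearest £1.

At indifference, (EBIT − 28,000)(1 − t)/610,000 = (EBIT − 824,000)(1 − t)/300,000.
Cancelling (1 − t) and cross-multiplying: 300,000·(EBIT − 28,000) = 610,000·(EBIT − 824,000).
Solving, EBIT = (824,000·610,000 − 28,000·300,000) / (610,000 − 300,000) = 494,240,000,000 / 310,000 = 1,594,322.58.

£1,594,323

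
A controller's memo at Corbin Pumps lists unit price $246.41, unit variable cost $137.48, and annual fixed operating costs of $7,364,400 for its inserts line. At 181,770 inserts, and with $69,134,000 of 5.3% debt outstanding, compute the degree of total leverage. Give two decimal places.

2.26

At 181,770 units, contribution = 181,770 × $108.93 = $19,800,206.10.
Operating income = contribution − fixed costs = $19,800,206.10 − $7,364,400 = $12,435,806.10. Interest = $3,664,102.00.
DOL = $19,800,206.10 ÷ $12,435,806.10 = 1.5922; DFL = $12,435,806.10 ÷ $8,771,704.10 = 1.4177.
DCL = DOL × DFL = 1.5922 × 1.4177 = 2.2573.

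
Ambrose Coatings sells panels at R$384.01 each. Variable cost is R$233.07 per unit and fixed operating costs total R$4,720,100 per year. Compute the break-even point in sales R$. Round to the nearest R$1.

R$12,008,517

Contribution margin per unit = R$384.01 − R$233.07 = R$150.94, a CM ratio of R$150.94 ÷ R$384.01 = 0.3931.
Break-even sales = FC ÷ CM ratio = R$4,720,100 × R$384.01 / R$150.94 = R$12,008,517.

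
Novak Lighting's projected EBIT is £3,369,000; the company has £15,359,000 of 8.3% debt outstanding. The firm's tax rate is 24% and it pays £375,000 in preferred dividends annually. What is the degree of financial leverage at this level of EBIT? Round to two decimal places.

Interest = £1,274,797.00.
Pre-tax preferred-dividend burden = £375,000 ÷ (1 − 0.24) = £493,421.05.
DFL = EBIT ÷ [EBIT − I − D_p/(1−t)] = £3,369,000 ÷ [£3,369,000 − £1,274,797.00 − £493,421.05] = £3,369,000 ÷ £1,600,781.95 = 2.1046.

2.10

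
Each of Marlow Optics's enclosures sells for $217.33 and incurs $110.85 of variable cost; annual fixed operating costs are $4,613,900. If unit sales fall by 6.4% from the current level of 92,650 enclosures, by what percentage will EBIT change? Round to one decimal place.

-12.0%

At 92,650 units, contribution = 92,650 × $106.48 = $9,865,372.00.
EBIT = $9,865,372.00 − $4,613,900 = $5,251,472.00.
So DOL = total CM / EBIT = $9,865,372.00 / $5,251,472.00 = 1.8786.
Operating income changes by 1.8786 × -6.4% = -12.0%.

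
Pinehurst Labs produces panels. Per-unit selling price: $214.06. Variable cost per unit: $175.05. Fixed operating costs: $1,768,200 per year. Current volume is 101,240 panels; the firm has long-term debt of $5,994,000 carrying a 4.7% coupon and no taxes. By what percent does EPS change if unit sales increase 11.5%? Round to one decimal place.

Total contribution margin = 101,240 × $39.01 = $3,949,372.40.
EBIT = $3,949,372.40 − $1,768,200 = $2,181,172.40.
After interest of $281,718.00, pre-tax earnings = $1,899,454.40.
Degree of combined leverage = contribution ÷ (EBIT − I) = $3,949,372.40 ÷ $1,899,454.40 = 2.0792.
%ΔEPS = DCL × %ΔSales = 2.0792 × +11.5% = +23.9%.

+23.9%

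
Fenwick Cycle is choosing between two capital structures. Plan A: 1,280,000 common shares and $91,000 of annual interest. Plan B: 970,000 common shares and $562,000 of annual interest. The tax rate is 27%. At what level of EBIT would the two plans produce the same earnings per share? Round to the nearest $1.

Set EPS_A = EPS_B: (EBIT − $91,000)(1 − 0.27) ÷ 1,280,000 = (EBIT − $562,000)(1 − 0.27) ÷ 970,000.
Cancelling (1 − t) and cross-multiplying: 970,000·(EBIT − 91,000) = 1,280,000·(EBIT − 562,000).
EBIT × (1,280,000 − 970,000) = 562,000 × 1,280,000 − 91,000 × 970,000 = 631,090,000,000, so EBIT = 631,090,000,000 ÷ 310,000 = 2,035,774.19.

$2,035,774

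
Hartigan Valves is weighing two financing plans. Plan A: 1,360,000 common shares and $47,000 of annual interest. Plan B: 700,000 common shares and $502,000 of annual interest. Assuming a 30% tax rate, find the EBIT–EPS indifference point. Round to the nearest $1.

$984,576

At indifference, (EBIT − 47,000)(1 − t)/1,360,000 = (EBIT − 502,000)(1 − t)/700,000.
The (1 − t) factor cancels: (EBIT − 47,000) × 700,000 = (EBIT − 502,000) × 1,360,000.
EBIT × (1,360,000 − 700,000) = 502,000 × 1,360,000 − 47,000 × 700,000 = 649,820,000,000, so EBIT = 649,820,000,000 ÷ 660,000 = 984,575.76.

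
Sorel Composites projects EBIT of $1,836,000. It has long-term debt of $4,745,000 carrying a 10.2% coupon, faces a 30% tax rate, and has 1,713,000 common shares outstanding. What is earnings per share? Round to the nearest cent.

Interest = $483,990.00, so EBT = $1,836,000 − $483,990.00 = $1,352,010.00.
Net income = $1,352,010.00 × (1 − 0.30) = $946,407.00.
Per share: $946,407.00 / 1,713,000 shares = $0.55.

$0.55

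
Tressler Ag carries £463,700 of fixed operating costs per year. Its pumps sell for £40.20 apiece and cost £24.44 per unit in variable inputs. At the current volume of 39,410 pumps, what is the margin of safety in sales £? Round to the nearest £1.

£401,494

Contribution margin per unit = £40.20 − £24.44 = £15.76. Break-even units = £463,700 ÷ £15.76 = 29,422.59; break-even revenue = 29,422.59 × £40.20 = £1,182,788.07.
Actual sales revenue = 39,410 × £40.20 = £1,584,282.00.
Margin of safety = £1,584,282.00 − £1,182,788.07 = £401,494.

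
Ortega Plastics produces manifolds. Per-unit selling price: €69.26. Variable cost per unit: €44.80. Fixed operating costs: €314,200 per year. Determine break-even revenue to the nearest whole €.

CM per unit = €69.26 − €44.80 = €24.46; CM ratio = €24.46 / €69.26 = 0.3532.
Break-even sales = FC ÷ CM ratio = €314,200 × €69.26 / €24.46 = €889,677.

€889,677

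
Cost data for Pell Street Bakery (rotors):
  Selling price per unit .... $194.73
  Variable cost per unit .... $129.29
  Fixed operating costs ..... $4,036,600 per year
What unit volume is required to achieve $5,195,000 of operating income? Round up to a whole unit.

Each unit contributes $194.73 − $129.29 = $65.44.
Units = (FC + target) / CM = ($4,036,600 + $5,195,000) / $65.44 = 141,069.68, so 141,070 rotors.

141,070 rotors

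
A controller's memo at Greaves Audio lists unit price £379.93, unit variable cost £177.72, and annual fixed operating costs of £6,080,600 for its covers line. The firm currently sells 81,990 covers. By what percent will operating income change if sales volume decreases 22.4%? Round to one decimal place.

-35.4%

Total contribution margin = 81,990 × £202.21 = £16,579,197.90.
Operating income = contribution − fixed costs = £16,579,197.90 − £6,080,600 = £10,498,597.90.
So DOL = total CM / EBIT = £16,579,197.90 / £10,498,597.90 = 1.5792.
Operating income changes by 1.5792 × -22.4% = -35.4%.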